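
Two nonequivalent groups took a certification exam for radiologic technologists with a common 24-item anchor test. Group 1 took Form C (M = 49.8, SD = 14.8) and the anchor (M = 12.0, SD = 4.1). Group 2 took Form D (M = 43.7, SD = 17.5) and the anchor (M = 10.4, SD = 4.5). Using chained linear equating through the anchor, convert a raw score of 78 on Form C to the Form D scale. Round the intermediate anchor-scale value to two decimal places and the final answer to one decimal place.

Form C → anchor (Group 1): v = (4.1/14.8)(78 − 49.8) + 12.0 = 19.81
anchor → Form D (Group 2): y = (17.5/4.5)(19.81 − 10.4) + 43.7 = 80.3

80.3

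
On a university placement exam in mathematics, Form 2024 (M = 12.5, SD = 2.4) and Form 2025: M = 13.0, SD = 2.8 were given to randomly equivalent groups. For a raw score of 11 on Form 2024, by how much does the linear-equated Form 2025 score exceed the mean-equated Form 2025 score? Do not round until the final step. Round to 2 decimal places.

Mean-equated: 11 + (13.0 − 12.5) = 11.50
Linear-equated: (2.8/2.4)(11 − 12.5) + 13.0 = 11.250
Difference = 11.250 − 11.50 = -0.25

-0.25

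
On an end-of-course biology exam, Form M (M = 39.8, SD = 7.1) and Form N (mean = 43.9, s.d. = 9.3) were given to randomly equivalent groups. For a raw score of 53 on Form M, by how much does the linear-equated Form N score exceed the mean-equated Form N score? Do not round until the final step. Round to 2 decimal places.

Mean-equated: 53 + (43.9 − 39.8) = 57.10
Linear-equated: (9.3/7.1)(53 − 39.8) + 43.9 = 61.190
Difference = 61.190 − 57.10 = 4.09

4.09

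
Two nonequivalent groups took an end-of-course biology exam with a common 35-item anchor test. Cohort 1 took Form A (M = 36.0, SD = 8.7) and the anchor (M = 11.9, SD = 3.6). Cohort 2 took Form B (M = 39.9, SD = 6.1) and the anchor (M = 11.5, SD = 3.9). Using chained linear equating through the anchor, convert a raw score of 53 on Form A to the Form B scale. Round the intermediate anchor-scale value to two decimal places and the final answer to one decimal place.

Form A → anchor (Cohort 1): v = (3.6/8.7)(53 − 36.0) + 11.9 = 18.93
anchor → Form B (Cohort 2): y = (6.1/3.9)(18.93 − 11.5) + 39.9 = 51.5

51.5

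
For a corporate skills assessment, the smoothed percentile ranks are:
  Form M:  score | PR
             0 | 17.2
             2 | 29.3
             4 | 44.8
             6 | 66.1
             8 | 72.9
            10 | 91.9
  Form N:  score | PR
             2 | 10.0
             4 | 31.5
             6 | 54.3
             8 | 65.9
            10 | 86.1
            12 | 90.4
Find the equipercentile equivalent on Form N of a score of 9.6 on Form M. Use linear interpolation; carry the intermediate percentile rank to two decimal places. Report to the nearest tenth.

PR of 9.6 on Form M: 72.9 + (9.6 − 8)/(10 − 8) × (91.9 − 72.9) = 88.10
On Form N, PR 88.10 falls between score 10 (PR 86.1) and 12 (PR 90.4).
Interpolate: 10 + (88.10 − 86.1)/(90.4 − 86.1) × (12 − 10) = 10.9

10.9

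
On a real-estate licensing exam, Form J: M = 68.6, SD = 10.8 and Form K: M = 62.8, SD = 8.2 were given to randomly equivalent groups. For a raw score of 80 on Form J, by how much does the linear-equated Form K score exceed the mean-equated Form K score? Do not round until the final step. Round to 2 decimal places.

Mean-equated: 80 + (62.8 − 68.6) = 74.20
Linear-equated: (8.2/10.8)(80 − 68.6) + 62.8 = 71.456
Difference = 71.456 − 74.20 = -2.74

-2.74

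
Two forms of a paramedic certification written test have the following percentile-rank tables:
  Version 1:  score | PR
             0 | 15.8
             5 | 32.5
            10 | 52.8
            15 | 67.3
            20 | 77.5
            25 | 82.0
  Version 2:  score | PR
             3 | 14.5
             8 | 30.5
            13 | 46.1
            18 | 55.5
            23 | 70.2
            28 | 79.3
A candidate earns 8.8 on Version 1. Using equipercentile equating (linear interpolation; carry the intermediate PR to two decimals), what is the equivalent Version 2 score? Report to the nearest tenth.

14.0

PR of 8.8 on Version 1: 32.5 + (8.8 − 5)/(10 − 5) × (52.8 − 32.5) = 47.93
On Version 2, PR 47.93 falls between score 13 (PR 46.1) and 18 (PR 55.5).
Interpolate: 13 + (47.93 − 46.1)/(55.5 − 46.1) × (18 − 13) = 14.0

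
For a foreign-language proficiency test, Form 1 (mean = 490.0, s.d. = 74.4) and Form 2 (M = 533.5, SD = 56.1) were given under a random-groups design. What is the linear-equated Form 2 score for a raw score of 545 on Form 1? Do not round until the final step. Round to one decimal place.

575.0

Linear equating: y = (SD_Y/SD_X)(x − M_X) + M_Y
y = (56.1/74.4)(545 − 490.0) + 533.5
y = 0.754032 × 55.0 + 533.5 = 41.4718 + 533.5 = 575.0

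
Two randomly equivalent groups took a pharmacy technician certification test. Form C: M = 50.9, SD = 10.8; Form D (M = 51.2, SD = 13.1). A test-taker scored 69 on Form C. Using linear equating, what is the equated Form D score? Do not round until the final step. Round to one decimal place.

Linear equating: y = (SD_Y/SD_X)(x − M_X) + M_Y
y = (13.1/10.8)(69 − 50.9) + 51.2
y = 1.212963 × 18.1 + 51.2 = 21.9546 + 51.2 = 73.2

73.2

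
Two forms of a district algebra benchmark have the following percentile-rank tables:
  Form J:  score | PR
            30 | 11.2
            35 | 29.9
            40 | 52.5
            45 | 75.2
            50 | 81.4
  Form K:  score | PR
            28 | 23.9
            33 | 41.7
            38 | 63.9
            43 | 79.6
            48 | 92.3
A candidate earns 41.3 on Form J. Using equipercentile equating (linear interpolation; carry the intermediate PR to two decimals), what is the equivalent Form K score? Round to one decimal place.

PR of 41.3 on Form J: 52.5 + (41.3 − 40)/(45 − 40) × (75.2 − 52.5) = 58.40
On Form K, PR 58.40 falls between score 33 (PR 41.7) and 38 (PR 63.9).
Interpolate: 33 + (58.40 − 41.7)/(63.9 − 41.7) × (38 − 33) = 36.8

36.8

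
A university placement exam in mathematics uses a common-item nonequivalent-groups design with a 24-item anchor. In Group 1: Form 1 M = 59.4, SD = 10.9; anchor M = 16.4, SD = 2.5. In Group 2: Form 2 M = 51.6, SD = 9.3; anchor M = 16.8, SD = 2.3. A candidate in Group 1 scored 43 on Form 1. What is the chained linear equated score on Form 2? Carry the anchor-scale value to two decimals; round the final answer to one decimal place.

Form 1 → anchor (Group 1): v = (2.5/10.9)(43 − 59.4) + 16.4 = 12.64
anchor → Form 2 (Group 2): y = (9.3/2.3)(12.64 − 16.8) + 51.6 = 34.8

34.8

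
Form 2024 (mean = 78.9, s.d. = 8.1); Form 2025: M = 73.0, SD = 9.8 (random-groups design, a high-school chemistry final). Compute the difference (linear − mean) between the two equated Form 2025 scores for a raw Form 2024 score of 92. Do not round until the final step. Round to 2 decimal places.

Mean-equated: 92 + (73.0 − 78.9) = 86.10
Linear-equated: (9.8/8.1)(92 − 78.9) + 73.0 = 88.849
Difference = 88.849 − 86.10 = 2.75

2.75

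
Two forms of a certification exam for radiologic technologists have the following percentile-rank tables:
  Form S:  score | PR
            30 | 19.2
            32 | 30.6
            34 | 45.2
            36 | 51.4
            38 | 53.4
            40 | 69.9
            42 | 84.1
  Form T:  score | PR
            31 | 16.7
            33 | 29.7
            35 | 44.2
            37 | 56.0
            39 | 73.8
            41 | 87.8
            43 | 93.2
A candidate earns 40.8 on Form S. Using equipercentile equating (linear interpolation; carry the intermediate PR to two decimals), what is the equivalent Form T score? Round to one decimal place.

39.3

PR of 40.8 on Form S: 69.9 + (40.8 − 40)/(42 − 40) × (84.1 − 69.9) = 75.58
On Form T, PR 75.58 falls between score 39 (PR 73.8) and 41 (PR 87.8).
Interpolate: 39 + (75.58 − 73.8)/(87.8 − 73.8) × (41 − 39) = 39.3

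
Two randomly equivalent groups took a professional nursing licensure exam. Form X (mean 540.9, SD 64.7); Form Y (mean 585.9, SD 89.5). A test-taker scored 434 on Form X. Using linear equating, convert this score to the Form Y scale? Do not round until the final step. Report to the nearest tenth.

438.0

Linear equating: y = (SD_Y/SD_X)(x − M_X) + M_Y
y = (89.5/64.7)(434 − 540.9) + 585.9
y = 1.383308 × -106.9 + 585.9 = -147.8756 + 585.9 = 438.0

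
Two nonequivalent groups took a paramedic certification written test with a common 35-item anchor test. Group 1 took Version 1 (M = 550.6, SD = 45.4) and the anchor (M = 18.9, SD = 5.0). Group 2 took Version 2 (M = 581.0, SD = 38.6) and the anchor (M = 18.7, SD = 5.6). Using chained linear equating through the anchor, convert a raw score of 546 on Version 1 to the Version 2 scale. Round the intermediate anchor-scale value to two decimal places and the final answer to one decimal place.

Version 1 → anchor (Group 1): v = (5.0/45.4)(546 − 550.6) + 18.9 = 18.39
anchor → Version 2 (Group 2): y = (38.6/5.6)(18.39 − 18.7) + 581.0 = 578.9

578.9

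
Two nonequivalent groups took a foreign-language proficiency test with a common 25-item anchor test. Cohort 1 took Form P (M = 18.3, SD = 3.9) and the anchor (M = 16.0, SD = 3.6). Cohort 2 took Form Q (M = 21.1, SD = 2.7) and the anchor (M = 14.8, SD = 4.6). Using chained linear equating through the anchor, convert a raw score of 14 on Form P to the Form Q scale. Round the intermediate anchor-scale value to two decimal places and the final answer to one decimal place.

19.5

Form P → anchor (Cohort 1): v = (3.6/3.9)(14 − 18.3) + 16.0 = 12.03
anchor → Form Q (Cohort 2): y = (2.7/4.6)(12.03 − 14.8) + 21.1 = 19.5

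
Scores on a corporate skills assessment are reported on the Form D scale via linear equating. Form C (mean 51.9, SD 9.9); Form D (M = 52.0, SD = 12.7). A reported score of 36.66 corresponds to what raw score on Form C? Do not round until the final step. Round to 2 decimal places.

Invert y = (SD_Y/SD_X)(x − M_X) + M_Y:
x = (SD_X/SD_Y)(y − M_Y) + M_X = (9.9/12.7)(36.66 − 52.0) + 51.9
x = 0.779528 × -15.340 + 51.9 = 39.94

39.94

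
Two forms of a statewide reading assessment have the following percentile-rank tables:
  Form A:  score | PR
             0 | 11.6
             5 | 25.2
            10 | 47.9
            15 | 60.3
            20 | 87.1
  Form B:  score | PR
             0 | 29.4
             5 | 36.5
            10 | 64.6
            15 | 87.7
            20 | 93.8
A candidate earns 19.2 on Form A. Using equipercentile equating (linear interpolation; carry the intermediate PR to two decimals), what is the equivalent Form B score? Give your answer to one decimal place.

13.9

PR of 19.2 on Form A: 60.3 + (19.2 − 15)/(20 − 15) × (87.1 − 60.3) = 82.81
On Form B, PR 82.81 falls between score 10 (PR 64.6) and 15 (PR 87.7).
Interpolate: 10 + (82.81 − 64.6)/(87.7 − 64.6) × (15 − 10) = 13.9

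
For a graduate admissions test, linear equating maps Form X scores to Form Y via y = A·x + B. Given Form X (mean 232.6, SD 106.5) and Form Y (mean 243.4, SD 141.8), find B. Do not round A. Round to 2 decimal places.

A = SD_Y / SD_X = 141.8 / 106.5 = 1.331455
B = M_Y − A·M_X = 243.4 − 1.331455 × 232.6 = -66.30

-66.30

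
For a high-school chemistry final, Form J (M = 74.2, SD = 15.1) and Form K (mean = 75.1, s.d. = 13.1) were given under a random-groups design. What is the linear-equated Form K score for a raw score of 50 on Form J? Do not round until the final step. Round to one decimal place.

Linear equating: y = (SD_Y/SD_X)(x − M_X) + M_Y
y = (13.1/15.1)(50 − 74.2) + 75.1
y = 0.867550 × -24.2 + 75.1 = -20.9947 + 75.1 = 54.1

54.1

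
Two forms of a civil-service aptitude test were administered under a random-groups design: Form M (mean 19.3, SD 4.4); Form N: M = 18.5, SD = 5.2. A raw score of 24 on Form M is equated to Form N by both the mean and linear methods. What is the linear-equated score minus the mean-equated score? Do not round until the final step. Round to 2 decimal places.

0.85

Mean-equated: 24 + (18.5 − 19.3) = 23.20
Linear-equated: (5.2/4.4)(24 − 19.3) + 18.5 = 24.055
Difference = 24.055 − 23.20 = 0.85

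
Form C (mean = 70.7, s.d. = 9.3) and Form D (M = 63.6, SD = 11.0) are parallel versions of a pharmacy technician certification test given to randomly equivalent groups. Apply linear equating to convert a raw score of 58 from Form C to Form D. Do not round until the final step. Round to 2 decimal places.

48.58

Linear equating: y = (SD_Y/SD_X)(x − M_X) + M_Y
y = (11.0/9.3)(58 − 70.7) + 63.6
y = 1.182796 × -12.7 + 63.6 = -15.0215 + 63.6 = 48.58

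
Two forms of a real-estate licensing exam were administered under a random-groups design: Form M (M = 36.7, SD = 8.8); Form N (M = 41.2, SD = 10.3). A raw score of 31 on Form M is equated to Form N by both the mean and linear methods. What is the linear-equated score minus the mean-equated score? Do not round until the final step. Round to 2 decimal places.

-0.97

Mean-equated: 31 + (41.2 − 36.7) = 35.50
Linear-equated: (10.3/8.8)(31 − 36.7) + 41.2 = 34.528
Difference = 34.528 − 35.50 = -0.97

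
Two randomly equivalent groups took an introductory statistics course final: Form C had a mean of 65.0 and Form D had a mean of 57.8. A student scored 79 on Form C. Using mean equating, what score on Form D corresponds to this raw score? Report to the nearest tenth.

Mean equating: y = x + (M_Y − M_X) = 79 + (57.8 − 65.0) = 71.8

71.8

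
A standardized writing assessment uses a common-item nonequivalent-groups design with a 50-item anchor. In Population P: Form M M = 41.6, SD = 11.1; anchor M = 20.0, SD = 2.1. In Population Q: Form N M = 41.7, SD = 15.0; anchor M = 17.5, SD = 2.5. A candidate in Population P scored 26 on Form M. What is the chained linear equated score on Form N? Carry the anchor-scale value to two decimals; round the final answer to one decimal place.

39.0

Form M → anchor (Population P): v = (2.1/11.1)(26 − 41.6) + 20.0 = 17.05
anchor → Form N (Population Q): y = (15.0/2.5)(17.05 − 17.5) + 41.7 = 39.0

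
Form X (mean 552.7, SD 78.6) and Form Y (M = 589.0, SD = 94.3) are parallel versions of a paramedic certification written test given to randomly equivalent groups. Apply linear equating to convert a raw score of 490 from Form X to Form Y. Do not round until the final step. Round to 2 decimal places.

513.78

Linear equating: y = (SD_Y/SD_X)(x − M_X) + M_Y
y = (94.3/78.6)(490 − 552.7) + 589.0
y = 1.199746 × -62.7 + 589.0 = -75.2240 + 589.0 = 513.78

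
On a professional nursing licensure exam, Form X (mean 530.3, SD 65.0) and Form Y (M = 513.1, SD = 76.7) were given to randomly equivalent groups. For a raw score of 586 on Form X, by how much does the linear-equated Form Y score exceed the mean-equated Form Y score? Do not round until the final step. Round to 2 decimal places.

Mean-equated: 586 + (513.1 − 530.3) = 568.80
Linear-equated: (76.7/65.0)(586 − 530.3) + 513.1 = 578.826
Difference = 578.826 − 568.80 = 10.03

10.03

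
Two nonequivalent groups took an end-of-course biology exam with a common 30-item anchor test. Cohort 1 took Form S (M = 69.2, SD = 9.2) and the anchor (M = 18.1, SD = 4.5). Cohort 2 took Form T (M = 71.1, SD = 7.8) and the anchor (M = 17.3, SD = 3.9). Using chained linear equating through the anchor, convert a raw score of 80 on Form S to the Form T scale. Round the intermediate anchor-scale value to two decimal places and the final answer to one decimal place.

Form S → anchor (Cohort 1): v = (4.5/9.2)(80 − 69.2) + 18.1 = 23.38
anchor → Form T (Cohort 2): y = (7.8/3.9)(23.38 − 17.3) + 71.1 = 83.3

83.3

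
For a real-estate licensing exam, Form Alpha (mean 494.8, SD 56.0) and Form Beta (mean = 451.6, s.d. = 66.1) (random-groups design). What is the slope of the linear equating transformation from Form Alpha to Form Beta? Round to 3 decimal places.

1.180

A = SD_Y / SD_X = 66.1 / 56.0 = 1.180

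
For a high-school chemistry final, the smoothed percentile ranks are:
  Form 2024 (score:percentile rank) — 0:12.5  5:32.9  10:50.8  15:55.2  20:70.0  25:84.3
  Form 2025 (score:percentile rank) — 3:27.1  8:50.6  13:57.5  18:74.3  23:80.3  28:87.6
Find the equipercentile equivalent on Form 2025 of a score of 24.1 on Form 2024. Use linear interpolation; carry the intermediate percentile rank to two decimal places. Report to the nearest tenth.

PR of 24.1 on Form 2024: 70.0 + (24.1 − 20)/(25 − 20) × (84.3 − 70.0) = 81.73
On Form 2025, PR 81.73 falls between score 23 (PR 80.3) and 28 (PR 87.6).
Interpolate: 23 + (81.73 − 80.3)/(87.6 − 80.3) × (28 − 23) = 24.0

24.0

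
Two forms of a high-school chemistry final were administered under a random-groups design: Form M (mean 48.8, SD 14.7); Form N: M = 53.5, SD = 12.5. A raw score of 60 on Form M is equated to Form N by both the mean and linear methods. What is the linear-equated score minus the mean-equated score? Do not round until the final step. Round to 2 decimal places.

-1.68

Mean-equated: 60 + (53.5 − 48.8) = 64.70
Linear-equated: (12.5/14.7)(60 − 48.8) + 53.5 = 63.024
Difference = 63.024 − 64.70 = -1.68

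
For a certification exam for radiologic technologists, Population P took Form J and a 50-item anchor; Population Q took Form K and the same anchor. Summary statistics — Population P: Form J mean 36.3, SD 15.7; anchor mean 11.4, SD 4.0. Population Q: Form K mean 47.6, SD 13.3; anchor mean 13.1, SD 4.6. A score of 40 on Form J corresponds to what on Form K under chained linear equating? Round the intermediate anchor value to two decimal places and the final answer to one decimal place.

45.4

Form J → anchor (Population P): v = (4.0/15.7)(40 − 36.3) + 11.4 = 12.34
anchor → Form K (Population Q): y = (13.3/4.6)(12.34 − 13.1) + 47.6 = 45.4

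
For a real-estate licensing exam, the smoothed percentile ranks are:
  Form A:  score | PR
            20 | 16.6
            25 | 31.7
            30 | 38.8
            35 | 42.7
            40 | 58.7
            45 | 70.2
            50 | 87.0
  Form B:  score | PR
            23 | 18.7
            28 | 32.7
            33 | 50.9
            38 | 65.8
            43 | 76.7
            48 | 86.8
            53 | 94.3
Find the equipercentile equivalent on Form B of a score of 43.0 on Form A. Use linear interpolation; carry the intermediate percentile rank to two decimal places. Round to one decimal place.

PR of 43.0 on Form A: 58.7 + (43.0 − 40)/(45 − 40) × (70.2 − 58.7) = 65.60
On Form B, PR 65.60 falls between score 33 (PR 50.9) and 38 (PR 65.8).
Interpolate: 33 + (65.60 − 50.9)/(65.8 − 50.9) × (38 − 33) = 37.9

37.9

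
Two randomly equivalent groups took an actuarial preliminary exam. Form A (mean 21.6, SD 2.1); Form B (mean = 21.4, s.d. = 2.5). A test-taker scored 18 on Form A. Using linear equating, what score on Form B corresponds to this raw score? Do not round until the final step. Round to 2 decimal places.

Linear equating: y = (SD_Y/SD_X)(x − M_X) + M_Y
y = (2.5/2.1)(18 − 21.6) + 21.4
y = 1.190476 × -3.6 + 21.4 = -4.2857 + 21.4 = 17.11

17.11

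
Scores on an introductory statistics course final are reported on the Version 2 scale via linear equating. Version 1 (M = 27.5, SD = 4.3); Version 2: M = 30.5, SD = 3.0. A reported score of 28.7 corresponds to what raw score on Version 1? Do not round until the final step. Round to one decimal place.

24.9

Invert y = (SD_Y/SD_X)(x − M_X) + M_Y:
x = (SD_X/SD_Y)(y − M_Y) + M_X = (4.3/3.0)(28.7 − 30.5) + 27.5
x = 1.433333 × -1.800 + 27.5 = 24.9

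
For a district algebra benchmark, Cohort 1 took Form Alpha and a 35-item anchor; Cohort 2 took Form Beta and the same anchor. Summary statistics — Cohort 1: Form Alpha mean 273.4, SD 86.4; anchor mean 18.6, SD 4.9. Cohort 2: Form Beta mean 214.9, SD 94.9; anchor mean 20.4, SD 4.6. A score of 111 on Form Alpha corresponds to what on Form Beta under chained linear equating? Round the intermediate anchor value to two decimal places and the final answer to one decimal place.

Form Alpha → anchor (Cohort 1): v = (4.9/86.4)(111 − 273.4) + 18.6 = 9.39
anchor → Form Beta (Cohort 2): y = (94.9/4.6)(9.39 − 20.4) + 214.9 = -12.2

-12.2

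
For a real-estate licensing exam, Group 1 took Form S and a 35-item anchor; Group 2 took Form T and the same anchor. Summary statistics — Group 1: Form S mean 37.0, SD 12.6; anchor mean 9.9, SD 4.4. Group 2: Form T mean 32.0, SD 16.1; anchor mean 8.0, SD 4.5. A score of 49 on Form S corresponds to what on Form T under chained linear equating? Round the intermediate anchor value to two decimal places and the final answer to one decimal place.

Form S → anchor (Group 1): v = (4.4/12.6)(49 − 37.0) + 9.9 = 14.09
anchor → Form T (Group 2): y = (16.1/4.5)(14.09 − 8.0) + 32.0 = 53.8

53.8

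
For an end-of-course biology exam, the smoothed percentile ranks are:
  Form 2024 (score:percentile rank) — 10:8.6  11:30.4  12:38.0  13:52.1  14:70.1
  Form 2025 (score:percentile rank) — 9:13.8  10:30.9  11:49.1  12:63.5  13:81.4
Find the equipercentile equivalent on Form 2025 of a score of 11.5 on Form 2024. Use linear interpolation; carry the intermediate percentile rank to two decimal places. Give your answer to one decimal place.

PR of 11.5 on Form 2024: 30.4 + (11.5 − 11)/(12 − 11) × (38.0 − 30.4) = 34.20
On Form 2025, PR 34.20 falls between score 10 (PR 30.9) and 11 (PR 49.1).
Interpolate: 10 + (34.20 − 30.9)/(49.1 − 30.9) × (11 − 10) = 10.2

10.2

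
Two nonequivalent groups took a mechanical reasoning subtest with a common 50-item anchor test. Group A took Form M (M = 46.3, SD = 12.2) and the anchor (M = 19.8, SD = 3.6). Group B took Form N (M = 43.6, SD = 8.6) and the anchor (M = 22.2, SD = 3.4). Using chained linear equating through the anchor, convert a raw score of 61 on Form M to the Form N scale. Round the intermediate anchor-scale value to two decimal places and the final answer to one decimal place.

48.5

Form M → anchor (Group A): v = (3.6/12.2)(61 − 46.3) + 19.8 = 24.14
anchor → Form N (Group B): y = (8.6/3.4)(24.14 − 22.2) + 43.6 = 48.5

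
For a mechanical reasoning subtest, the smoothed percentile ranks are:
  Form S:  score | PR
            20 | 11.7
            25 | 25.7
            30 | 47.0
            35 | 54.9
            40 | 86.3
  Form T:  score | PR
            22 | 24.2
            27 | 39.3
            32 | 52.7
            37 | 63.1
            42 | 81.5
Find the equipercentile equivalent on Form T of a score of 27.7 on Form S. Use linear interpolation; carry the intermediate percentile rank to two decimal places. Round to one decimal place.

26.3

PR of 27.7 on Form S: 25.7 + (27.7 − 25)/(30 − 25) × (47.0 − 25.7) = 37.20
On Form T, PR 37.20 falls between score 22 (PR 24.2) and 27 (PR 39.3).
Interpolate: 22 + (37.20 − 24.2)/(39.3 − 24.2) × (27 − 22) = 26.3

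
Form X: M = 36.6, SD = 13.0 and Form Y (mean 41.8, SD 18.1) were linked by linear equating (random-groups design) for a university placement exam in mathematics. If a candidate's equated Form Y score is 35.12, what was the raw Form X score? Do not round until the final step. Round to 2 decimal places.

31.80

Invert y = (SD_Y/SD_X)(x − M_X) + M_Y:
x = (SD_X/SD_Y)(y − M_Y) + M_X = (13.0/18.1)(35.12 − 41.8) + 36.6
x = 0.718232 × -6.680 + 36.6 = 31.80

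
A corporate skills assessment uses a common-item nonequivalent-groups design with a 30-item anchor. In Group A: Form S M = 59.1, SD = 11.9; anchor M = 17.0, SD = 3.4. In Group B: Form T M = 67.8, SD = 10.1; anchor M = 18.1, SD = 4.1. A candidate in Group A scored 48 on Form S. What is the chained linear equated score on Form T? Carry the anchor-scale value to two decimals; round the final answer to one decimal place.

Form S → anchor (Group A): v = (3.4/11.9)(48 − 59.1) + 17.0 = 13.83
anchor → Form T (Group B): y = (10.1/4.1)(13.83 − 18.1) + 67.8 = 57.3

57.3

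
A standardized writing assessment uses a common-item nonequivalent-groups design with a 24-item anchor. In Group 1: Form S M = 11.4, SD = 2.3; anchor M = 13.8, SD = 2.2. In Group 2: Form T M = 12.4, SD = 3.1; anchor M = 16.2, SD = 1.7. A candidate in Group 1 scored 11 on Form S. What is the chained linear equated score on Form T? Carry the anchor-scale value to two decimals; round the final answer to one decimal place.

7.3

Form S → anchor (Group 1): v = (2.2/2.3)(11 − 11.4) + 13.8 = 13.42
anchor → Form T (Group 2): y = (3.1/1.7)(13.42 − 16.2) + 12.4 = 7.3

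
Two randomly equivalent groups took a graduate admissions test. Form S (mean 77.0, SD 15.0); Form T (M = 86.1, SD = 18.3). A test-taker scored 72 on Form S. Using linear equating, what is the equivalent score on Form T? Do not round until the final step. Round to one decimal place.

80.0

Linear equating: y = (SD_Y/SD_X)(x − M_X) + M_Y
y = (18.3/15.0)(72 − 77.0) + 86.1
y = 1.220000 × -5.0 + 86.1 = -6.1000 + 86.1 = 80.0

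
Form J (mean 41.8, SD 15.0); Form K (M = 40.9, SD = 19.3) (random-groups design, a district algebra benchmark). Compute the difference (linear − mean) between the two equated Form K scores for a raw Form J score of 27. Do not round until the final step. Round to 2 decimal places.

-4.24

Mean-equated: 27 + (40.9 − 41.8) = 26.10
Linear-equated: (19.3/15.0)(27 − 41.8) + 40.9 = 21.857
Difference = 21.857 − 26.10 = -4.24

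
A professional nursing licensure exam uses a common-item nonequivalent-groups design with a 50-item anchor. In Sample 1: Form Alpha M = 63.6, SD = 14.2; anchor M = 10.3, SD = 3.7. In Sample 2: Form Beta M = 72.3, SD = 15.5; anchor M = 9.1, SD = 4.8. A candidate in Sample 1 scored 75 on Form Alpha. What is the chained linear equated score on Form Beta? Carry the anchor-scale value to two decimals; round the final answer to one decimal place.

85.8

Form Alpha → anchor (Sample 1): v = (3.7/14.2)(75 − 63.6) + 10.3 = 13.27
anchor → Form Beta (Sample 2): y = (15.5/4.8)(13.27 − 9.1) + 72.3 = 85.8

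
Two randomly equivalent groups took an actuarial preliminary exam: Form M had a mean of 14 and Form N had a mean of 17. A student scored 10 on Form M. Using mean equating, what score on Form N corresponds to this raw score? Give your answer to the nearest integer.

13

Mean equating: y = x + (M_Y − M_X) = 10 + (17 − 14) = 13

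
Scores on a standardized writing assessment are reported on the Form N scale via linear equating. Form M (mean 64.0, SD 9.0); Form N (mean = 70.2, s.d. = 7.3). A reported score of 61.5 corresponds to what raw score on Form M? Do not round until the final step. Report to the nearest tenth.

53.3

Invert y = (SD_Y/SD_X)(x − M_X) + M_Y:
x = (SD_X/SD_Y)(y − M_Y) + M_X = (9.0/7.3)(61.5 − 70.2) + 64.0
x = 1.232877 × -8.700 + 64.0 = 53.3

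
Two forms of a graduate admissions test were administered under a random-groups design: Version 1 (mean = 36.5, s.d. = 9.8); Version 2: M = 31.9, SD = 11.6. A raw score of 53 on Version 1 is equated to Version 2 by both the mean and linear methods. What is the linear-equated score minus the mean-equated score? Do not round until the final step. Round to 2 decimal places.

3.03

Mean-equated: 53 + (31.9 − 36.5) = 48.40
Linear-equated: (11.6/9.8)(53 − 36.5) + 31.9 = 51.431
Difference = 51.431 − 48.40 = 3.03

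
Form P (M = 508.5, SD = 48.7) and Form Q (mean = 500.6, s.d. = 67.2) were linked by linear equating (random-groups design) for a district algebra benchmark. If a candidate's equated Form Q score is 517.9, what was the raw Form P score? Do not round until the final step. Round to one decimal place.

521.0

Invert y = (SD_Y/SD_X)(x − M_X) + M_Y:
x = (SD_X/SD_Y)(y − M_Y) + M_X = (48.7/67.2)(517.9 − 500.6) + 508.5
x = 0.724702 × 17.300 + 508.5 = 521.0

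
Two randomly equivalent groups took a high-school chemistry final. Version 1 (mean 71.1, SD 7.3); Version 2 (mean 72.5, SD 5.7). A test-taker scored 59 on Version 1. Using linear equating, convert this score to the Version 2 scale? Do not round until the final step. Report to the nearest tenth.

63.1

Linear equating: y = (SD_Y/SD_X)(x − M_X) + M_Y
y = (5.7/7.3)(59 − 71.1) + 72.5
y = 0.780822 × -12.1 + 72.5 = -9.4479 + 72.5 = 63.1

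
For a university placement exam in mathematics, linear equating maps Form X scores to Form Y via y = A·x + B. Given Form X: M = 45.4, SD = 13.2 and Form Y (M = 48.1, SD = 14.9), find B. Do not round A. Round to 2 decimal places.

A = SD_Y / SD_X = 14.9 / 13.2 = 1.128788
B = M_Y − A·M_X = 48.1 − 1.128788 × 45.4 = -3.15

-3.15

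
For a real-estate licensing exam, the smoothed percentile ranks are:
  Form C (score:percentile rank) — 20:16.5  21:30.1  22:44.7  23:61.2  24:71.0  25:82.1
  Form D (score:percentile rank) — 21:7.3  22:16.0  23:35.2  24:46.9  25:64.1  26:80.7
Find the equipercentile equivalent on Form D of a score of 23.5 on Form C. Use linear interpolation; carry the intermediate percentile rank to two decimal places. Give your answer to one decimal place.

PR of 23.5 on Form C: 61.2 + (23.5 − 23)/(24 − 23) × (71.0 − 61.2) = 66.10
On Form D, PR 66.10 falls between score 25 (PR 64.1) and 26 (PR 80.7).
Interpolate: 25 + (66.10 − 64.1)/(80.7 − 64.1) × (26 − 25) = 25.1

25.1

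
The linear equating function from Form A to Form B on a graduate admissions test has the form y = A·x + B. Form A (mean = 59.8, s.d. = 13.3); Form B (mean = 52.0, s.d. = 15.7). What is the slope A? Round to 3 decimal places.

A = SD_Y / SD_X = 15.7 / 13.3 = 1.180

1.180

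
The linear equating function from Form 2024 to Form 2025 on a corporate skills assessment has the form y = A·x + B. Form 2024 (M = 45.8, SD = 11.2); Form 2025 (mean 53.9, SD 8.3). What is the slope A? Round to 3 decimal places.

A = SD_Y / SD_X = 8.3 / 11.2 = 0.741

0.741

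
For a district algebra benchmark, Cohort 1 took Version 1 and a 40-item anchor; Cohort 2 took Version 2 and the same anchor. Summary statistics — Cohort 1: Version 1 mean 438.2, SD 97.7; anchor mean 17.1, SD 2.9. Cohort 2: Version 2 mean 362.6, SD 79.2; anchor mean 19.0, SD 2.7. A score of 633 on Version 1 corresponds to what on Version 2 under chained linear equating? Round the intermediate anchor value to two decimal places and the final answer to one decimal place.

Version 1 → anchor (Cohort 1): v = (2.9/97.7)(633 − 438.2) + 17.1 = 22.88
anchor → Version 2 (Cohort 2): y = (79.2/2.7)(22.88 − 19.0) + 362.6 = 476.4

476.4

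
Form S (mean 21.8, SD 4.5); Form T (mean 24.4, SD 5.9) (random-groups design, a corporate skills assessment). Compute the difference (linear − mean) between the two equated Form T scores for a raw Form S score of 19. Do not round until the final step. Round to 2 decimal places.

Mean-equated: 19 + (24.4 − 21.8) = 21.60
Linear-equated: (5.9/4.5)(19 − 21.8) + 24.4 = 20.729
Difference = 20.729 − 21.60 = -0.87

-0.87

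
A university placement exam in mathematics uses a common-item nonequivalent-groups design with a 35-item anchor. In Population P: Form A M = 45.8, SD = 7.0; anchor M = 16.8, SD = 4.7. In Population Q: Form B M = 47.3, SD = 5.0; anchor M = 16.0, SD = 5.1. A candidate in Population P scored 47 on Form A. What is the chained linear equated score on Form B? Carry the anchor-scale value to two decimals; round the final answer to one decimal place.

Form A → anchor (Population P): v = (4.7/7.0)(47 − 45.8) + 16.8 = 17.61
anchor → Form B (Population Q): y = (5.0/5.1)(17.61 − 16.0) + 47.3 = 48.9

48.9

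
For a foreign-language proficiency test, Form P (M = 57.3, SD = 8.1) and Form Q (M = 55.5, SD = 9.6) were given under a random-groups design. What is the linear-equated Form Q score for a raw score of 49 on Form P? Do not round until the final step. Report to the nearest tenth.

45.7

Linear equating: y = (SD_Y/SD_X)(x − M_X) + M_Y
y = (9.6/8.1)(49 − 57.3) + 55.5
y = 1.185185 × -8.3 + 55.5 = -9.8370 + 55.5 = 45.7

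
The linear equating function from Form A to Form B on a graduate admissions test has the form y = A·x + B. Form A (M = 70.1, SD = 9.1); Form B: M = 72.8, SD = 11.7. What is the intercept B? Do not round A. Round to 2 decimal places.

-17.33

A = SD_Y / SD_X = 11.7 / 9.1 = 1.285714
B = M_Y − A·M_X = 72.8 − 1.285714 × 70.1 = -17.33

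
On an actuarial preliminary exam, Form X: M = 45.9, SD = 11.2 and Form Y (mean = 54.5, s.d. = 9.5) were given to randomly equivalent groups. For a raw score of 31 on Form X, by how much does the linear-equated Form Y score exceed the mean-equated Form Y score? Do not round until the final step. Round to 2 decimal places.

2.26

Mean-equated: 31 + (54.5 − 45.9) = 39.60
Linear-equated: (9.5/11.2)(31 − 45.9) + 54.5 = 41.862
Difference = 41.862 − 39.60 = 2.26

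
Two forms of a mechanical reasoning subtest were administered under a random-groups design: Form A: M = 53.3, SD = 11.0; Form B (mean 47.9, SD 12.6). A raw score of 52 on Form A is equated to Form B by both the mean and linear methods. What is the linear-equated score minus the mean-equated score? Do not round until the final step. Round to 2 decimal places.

-0.19

Mean-equated: 52 + (47.9 − 53.3) = 46.60
Linear-equated: (12.6/11.0)(52 − 53.3) + 47.9 = 46.411
Difference = 46.411 − 46.60 = -0.19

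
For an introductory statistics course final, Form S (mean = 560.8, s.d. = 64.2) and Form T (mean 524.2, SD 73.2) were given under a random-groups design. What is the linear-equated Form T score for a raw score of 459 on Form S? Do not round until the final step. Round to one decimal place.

408.1

Linear equating: y = (SD_Y/SD_X)(x − M_X) + M_Y
y = (73.2/64.2)(459 − 560.8) + 524.2
y = 1.140187 × -101.8 + 524.2 = -116.0710 + 524.2 = 408.1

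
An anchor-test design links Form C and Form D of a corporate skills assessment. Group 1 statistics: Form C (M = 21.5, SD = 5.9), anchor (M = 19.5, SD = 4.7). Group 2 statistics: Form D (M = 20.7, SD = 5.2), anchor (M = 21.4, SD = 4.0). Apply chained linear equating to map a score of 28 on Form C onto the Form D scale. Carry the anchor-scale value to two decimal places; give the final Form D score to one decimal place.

25.0

Form C → anchor (Group 1): v = (4.7/5.9)(28 − 21.5) + 19.5 = 24.68
anchor → Form D (Group 2): y = (5.2/4.0)(24.68 − 21.4) + 20.7 = 25.0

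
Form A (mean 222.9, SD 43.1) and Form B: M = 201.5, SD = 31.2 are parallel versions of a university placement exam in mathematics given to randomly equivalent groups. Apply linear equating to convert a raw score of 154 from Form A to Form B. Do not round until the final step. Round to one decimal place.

Linear equating: y = (SD_Y/SD_X)(x − M_X) + M_Y
y = (31.2/43.1)(154 − 222.9) + 201.5
y = 0.723898 × -68.9 + 201.5 = -49.8766 + 201.5 = 151.6

151.6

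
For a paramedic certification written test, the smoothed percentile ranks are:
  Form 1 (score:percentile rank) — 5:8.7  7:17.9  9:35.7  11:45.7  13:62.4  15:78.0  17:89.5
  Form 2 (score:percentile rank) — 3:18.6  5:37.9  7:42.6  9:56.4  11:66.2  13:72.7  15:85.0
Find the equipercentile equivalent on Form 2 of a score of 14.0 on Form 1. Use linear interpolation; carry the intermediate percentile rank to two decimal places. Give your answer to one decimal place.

12.2

PR of 14.0 on Form 1: 62.4 + (14.0 − 13)/(15 − 13) × (78.0 − 62.4) = 70.20
On Form 2, PR 70.20 falls between score 11 (PR 66.2) and 13 (PR 72.7).
Interpolate: 11 + (70.20 − 66.2)/(72.7 − 66.2) × (13 − 11) = 12.2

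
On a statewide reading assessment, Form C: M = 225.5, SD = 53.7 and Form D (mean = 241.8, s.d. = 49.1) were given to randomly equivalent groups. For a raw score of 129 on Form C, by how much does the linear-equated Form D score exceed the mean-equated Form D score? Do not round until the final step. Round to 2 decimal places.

Mean-equated: 129 + (241.8 − 225.5) = 145.30
Linear-equated: (49.1/53.7)(129 − 225.5) + 241.8 = 153.566
Difference = 153.566 − 145.30 = 8.27

8.27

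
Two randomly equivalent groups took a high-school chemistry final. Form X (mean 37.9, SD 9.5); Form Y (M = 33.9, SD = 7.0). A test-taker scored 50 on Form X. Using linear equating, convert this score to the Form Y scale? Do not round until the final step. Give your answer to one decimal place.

Linear equating: y = (SD_Y/SD_X)(x − M_X) + M_Y
y = (7.0/9.5)(50 − 37.9) + 33.9
y = 0.736842 × 12.1 + 33.9 = 8.9158 + 33.9 = 42.8

42.8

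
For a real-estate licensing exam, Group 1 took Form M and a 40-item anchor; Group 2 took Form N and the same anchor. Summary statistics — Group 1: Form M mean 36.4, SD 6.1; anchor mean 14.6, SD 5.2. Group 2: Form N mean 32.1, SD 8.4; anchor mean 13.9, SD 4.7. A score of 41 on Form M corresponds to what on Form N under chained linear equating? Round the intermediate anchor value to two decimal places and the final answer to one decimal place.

40.4

Form M → anchor (Group 1): v = (5.2/6.1)(41 − 36.4) + 14.6 = 18.52
anchor → Form N (Group 2): y = (8.4/4.7)(18.52 − 13.9) + 32.1 = 40.4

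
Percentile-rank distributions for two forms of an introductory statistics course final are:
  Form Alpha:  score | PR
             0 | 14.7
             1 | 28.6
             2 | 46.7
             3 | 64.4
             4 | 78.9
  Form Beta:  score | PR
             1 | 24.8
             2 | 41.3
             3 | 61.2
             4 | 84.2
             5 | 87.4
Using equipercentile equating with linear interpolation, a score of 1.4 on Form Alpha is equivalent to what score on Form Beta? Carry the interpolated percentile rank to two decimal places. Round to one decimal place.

1.7

PR of 1.4 on Form Alpha: 28.6 + (1.4 − 1)/(2 − 1) × (46.7 − 28.6) = 35.84
On Form Beta, PR 35.84 falls between score 1 (PR 24.8) and 2 (PR 41.3).
Interpolate: 1 + (35.84 − 24.8)/(41.3 − 24.8) × (2 − 1) = 1.7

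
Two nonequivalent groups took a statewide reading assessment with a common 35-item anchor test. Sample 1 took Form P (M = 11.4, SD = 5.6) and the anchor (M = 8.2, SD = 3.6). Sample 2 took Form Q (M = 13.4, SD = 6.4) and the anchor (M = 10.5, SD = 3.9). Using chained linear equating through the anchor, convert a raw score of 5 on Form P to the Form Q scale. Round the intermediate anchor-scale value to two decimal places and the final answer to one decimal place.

Form P → anchor (Sample 1): v = (3.6/5.6)(5 − 11.4) + 8.2 = 4.09
anchor → Form Q (Sample 2): y = (6.4/3.9)(4.09 − 10.5) + 13.4 = 2.9

2.9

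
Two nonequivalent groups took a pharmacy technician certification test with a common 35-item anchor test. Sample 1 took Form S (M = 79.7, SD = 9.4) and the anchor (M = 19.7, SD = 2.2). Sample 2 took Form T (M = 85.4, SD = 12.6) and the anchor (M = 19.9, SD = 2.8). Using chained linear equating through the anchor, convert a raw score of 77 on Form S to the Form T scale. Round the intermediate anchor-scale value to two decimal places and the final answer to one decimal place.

Form S → anchor (Sample 1): v = (2.2/9.4)(77 − 79.7) + 19.7 = 19.07
anchor → Form T (Sample 2): y = (12.6/2.8)(19.07 − 19.9) + 85.4 = 81.7

81.7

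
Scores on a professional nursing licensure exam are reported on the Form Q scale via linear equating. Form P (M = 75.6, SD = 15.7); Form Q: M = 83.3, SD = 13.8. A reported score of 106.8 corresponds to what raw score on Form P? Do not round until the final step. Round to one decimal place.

Invert y = (SD_Y/SD_X)(x − M_X) + M_Y:
x = (SD_X/SD_Y)(y − M_Y) + M_X = (15.7/13.8)(106.8 − 83.3) + 75.6
x = 1.137681 × 23.500 + 75.6 = 102.3

102.3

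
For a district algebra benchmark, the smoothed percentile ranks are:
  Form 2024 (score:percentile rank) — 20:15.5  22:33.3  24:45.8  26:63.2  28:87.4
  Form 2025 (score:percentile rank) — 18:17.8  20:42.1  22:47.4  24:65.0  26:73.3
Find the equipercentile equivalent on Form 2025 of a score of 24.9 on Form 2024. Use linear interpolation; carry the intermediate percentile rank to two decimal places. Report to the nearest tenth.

PR of 24.9 on Form 2024: 45.8 + (24.9 − 24)/(26 − 24) × (63.2 − 45.8) = 53.63
On Form 2025, PR 53.63 falls between score 22 (PR 47.4) and 24 (PR 65.0).
Interpolate: 22 + (53.63 − 47.4)/(65.0 − 47.4) × (24 − 22) = 22.7

22.7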